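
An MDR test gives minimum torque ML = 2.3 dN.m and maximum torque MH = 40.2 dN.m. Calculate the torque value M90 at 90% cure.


M90 = ML + 0.9 * (MH - ML)
M90 = 2.3 + 0.9 * (40.2 - 2.3)
M90 = 2.3 + 0.9 * 37.9
M90 = 36.41 dN.m

36.41 dN.m


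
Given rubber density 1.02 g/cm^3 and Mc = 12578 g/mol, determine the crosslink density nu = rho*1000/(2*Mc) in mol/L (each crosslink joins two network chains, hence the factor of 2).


nu = rho * 1000 / (2 * Mc)
nu = 1.02 * 1000 / (2 * 12578)
nu = 1020.0 / 25156
nu = 0.0405 mol/L

0.0405 mol/L


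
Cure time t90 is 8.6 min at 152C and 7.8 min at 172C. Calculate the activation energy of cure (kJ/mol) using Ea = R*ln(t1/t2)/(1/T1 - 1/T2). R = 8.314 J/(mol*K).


T1 = 425.15 K, T2 = 445.15 K
1/T1 - 1/T2 = 1.0568e-04
ln(t1/t2) = ln(8.6/7.8) = 0.0976
Ea = 8.314 * 0.0976 / 1.0568e-04 = 7681.5622 J/mol
Ea = 7.68 kJ/mol

7.68 kJ/mol


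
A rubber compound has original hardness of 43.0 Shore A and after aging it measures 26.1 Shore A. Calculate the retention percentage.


Retention = aged / original * 100
= 26.1 / 43.0 * 100
= 60.7%

60.7%


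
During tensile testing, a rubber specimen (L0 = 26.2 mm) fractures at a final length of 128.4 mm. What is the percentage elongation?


Elongation = (Lf - L0) / L0 * 100
= (128.4 - 26.2) / 26.2 * 100
= 102.2 / 26.2 * 100
= 390.1%

390.1%


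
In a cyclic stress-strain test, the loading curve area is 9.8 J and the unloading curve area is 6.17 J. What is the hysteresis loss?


Hysteresis loss = loading - unloading
= 9.8 - 6.17
= 3.63 J

3.63 J


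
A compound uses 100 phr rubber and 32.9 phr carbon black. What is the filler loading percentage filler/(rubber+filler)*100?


Filler % = filler / (rubber + filler) * 100
= 32.9 / (100 + 32.9) * 100
= 32.9 / 132.9 * 100
= 24.76%

24.76%


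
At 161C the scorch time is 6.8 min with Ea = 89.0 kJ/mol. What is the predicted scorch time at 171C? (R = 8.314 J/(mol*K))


Convert temperatures: T1 = 161 + 273.15 = 434.15 K, T2 = 171 + 273.15 = 444.15 K
ts2_new = 6.8 * exp(89000 / 8.314 * (1/444.15 - 1/434.15))
1/T2 - 1/T1 = -5.1860e-05
ts2_new = 3.9 min

3.9 min


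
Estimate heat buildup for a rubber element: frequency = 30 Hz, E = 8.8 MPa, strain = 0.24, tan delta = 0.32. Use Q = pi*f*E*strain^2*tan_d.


Q = pi * f * E * strain^2 * tan_d
= pi * 30 * 8.8 * 0.24^2 * 0.32
= pi * 30 * 8.8 * 0.0576 * 0.32
= 15.2871

Q = 15.2871


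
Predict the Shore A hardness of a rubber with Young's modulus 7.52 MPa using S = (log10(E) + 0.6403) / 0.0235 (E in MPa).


log10(E) = 0.0235*S - 0.6403  =>  S = (log10(E) + 0.6403) / 0.0235
log10(7.52) = 0.876218
S = (0.876218 + 0.6403) / 0.0235 = 1.516518 / 0.0235
S = 64.5

Shore A = 64.5


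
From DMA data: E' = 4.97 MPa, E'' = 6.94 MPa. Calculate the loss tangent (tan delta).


tan delta = E'' / E'
= 6.94 / 4.97
= 1.3964

tan delta = 1.3964


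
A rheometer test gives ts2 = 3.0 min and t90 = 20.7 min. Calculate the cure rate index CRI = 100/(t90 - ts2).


CRI = 100 / (t90 - ts2)
= 100 / (20.7 - 3.0)
= 100 / 17.7
= 5.65 min^-1

5.65 min^-1


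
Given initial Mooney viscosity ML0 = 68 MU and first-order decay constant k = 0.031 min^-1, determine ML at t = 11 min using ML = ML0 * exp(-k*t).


ML = ML0 * exp(-k * t)
ML = 68 * exp(-0.031 * 11)
ML = 68 * 0.7111
ML = 48.35 MU

48.35 MU


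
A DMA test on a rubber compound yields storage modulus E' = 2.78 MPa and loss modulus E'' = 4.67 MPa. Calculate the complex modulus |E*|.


|E*| = sqrt(E'^2 + E''^2)
= sqrt(2.78^2 + 4.67^2)
= sqrt(7.7284 + 21.8089)
= 5.435 MPa

5.435 MPa


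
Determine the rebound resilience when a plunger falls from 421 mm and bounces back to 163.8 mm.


Resilience = h_rebound / h_drop * 100
= 163.8 / 421 * 100
= 38.9%

38.9%


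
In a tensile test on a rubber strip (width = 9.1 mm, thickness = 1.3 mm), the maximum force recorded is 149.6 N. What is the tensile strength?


Area = width * thickness = 9.1 * 1.3 = 11.83 mm^2
TS = force / area = 149.6 / 11.83 = 12.65 MPa

12.65 MPa


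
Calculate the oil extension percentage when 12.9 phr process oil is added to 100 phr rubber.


Oil % = oil / (100 + oil) * 100
= 12.9 / (100 + 12.9) * 100
= 12.9 / 112.9 * 100
= 11.43%

11.43%


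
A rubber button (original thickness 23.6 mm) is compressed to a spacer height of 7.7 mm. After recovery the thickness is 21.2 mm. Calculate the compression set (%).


CS = (t0 - recovered) / (t0 - ts) * 100
= (23.6 - 21.2) / (23.6 - 7.7) * 100
= 2.4 / 15.9 * 100
= 15.1%

15.1%


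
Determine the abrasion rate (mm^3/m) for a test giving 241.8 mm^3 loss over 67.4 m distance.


Rate = volume_loss / distance
= 241.8 / 67.4
= 3.588 mm^3/m

3.588 mm^3/m


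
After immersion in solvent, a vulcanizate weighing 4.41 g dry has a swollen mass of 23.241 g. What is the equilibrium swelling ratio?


Q = W_swollen / W_dry
Q = 23.241 / 4.41
Q = 5.27

Q = 5.27


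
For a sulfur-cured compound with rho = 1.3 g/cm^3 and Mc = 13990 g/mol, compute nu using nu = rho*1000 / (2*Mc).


nu = rho * 1000 / (2 * Mc)
nu = 1.3 * 1000 / (2 * 13990)
nu = 1300.0 / 27980
nu = 0.0465 mol/L

0.0465 mol/L


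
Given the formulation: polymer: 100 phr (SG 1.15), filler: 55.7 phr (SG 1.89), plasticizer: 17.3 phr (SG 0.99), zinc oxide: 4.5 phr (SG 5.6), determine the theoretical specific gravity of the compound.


Sum of weights = 177.5
Volume contributions:
  polymer: 100/1.15 = 86.9565
  filler: 55.7/1.89 = 29.4709
  plasticizer: 17.3/0.99 = 17.4747
  zinc oxide: 4.5/5.6 = 0.8036
Sum of volumes = 134.7057
SG = 177.5 / 134.7057 = 1.318

SG = 1.318


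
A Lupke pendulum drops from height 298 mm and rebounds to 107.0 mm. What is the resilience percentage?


Resilience = h_rebound / h_drop * 100
= 107.0 / 298 * 100
= 35.9%

35.9%


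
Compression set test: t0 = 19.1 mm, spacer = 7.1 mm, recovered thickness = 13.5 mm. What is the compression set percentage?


CS = (t0 - recovered) / (t0 - ts) * 100
= (19.1 - 13.5) / (19.1 - 7.1) * 100
= 5.6 / 12.0 * 100
= 46.7%

46.7%


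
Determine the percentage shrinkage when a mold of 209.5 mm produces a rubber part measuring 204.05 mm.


Shrinkage = (mold - part) / mold * 100
= (209.5 - 204.05) / 209.5 * 100
= 5.45 / 209.5 * 100
= 2.6%

2.6%


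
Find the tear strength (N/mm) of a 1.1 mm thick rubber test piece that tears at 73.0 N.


Tear strength = force / thickness
= 73.0 / 1.1
= 66.36 N/mm

66.36 N/mm


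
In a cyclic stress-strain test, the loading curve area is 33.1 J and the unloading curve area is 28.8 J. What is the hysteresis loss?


Hysteresis loss = loading - unloading
= 33.1 - 28.8
= 4.3 J

4.3 J


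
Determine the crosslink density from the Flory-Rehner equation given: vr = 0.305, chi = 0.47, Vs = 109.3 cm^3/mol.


ln(1 - vr) = ln(1 - 0.305) = -0.3638
Numerator = -((-0.3638) + 0.305 + 0.47 * 0.305^2) = 0.0151
Denominator = 109.3 * (0.305^(1/3) - 0.305/2) = 56.9050
nu = 0.0151 / 56.9050 = 2.6574e-04 mol/cm^3

2.6574e-04 mol/cm^3


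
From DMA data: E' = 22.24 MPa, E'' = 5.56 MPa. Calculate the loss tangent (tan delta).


tan delta = E'' / E'
= 5.56 / 22.24
= 0.25

tan delta = 0.25


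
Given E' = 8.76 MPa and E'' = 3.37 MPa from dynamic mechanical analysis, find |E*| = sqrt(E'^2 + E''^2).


|E*| = sqrt(E'^2 + E''^2)
= sqrt(8.76^2 + 3.37^2)
= sqrt(76.7376 + 11.3569)
= 9.386 MPa

9.386 MPa


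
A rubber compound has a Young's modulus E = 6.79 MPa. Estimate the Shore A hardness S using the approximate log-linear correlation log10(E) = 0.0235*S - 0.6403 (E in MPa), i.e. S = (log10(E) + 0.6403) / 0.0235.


log10(E) = 0.0235*S - 0.6403  =>  S = (log10(E) + 0.6403) / 0.0235
log10(6.79) = 0.831870
S = (0.831870 + 0.6403) / 0.0235 = 1.472170 / 0.0235
S = 62.6

Shore A = 62.6


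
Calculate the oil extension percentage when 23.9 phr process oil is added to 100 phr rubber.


Oil % = oil / (100 + oil) * 100
= 23.9 / (100 + 23.9) * 100
= 23.9 / 123.9 * 100
= 19.29%

19.29%


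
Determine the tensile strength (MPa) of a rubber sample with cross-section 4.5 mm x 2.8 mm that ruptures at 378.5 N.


Area = width * thickness = 4.5 * 2.8 = 12.6 mm^2
TS = force / area = 378.5 / 12.6 = 30.04 MPa

30.04 MPa


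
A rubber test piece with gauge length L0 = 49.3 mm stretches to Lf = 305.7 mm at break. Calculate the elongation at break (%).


Elongation = (Lf - L0) / L0 * 100
= (305.7 - 49.3) / 49.3 * 100
= 256.4 / 49.3 * 100
= 520.1%

520.1%


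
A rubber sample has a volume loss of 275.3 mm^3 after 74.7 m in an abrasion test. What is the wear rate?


Rate = volume_loss / distance
= 275.3 / 74.7
= 3.685 mm^3/m

3.685 mm^3/m


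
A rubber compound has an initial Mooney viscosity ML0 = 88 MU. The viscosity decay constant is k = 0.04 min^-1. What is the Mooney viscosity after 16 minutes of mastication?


ML = ML0 * exp(-k * t)
ML = 88 * exp(-0.04 * 16)
ML = 88 * 0.5273
ML = 46.4 MU

46.4 MU


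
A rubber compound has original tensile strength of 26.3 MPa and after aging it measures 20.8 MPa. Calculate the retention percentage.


Retention = aged / original * 100
= 20.8 / 26.3 * 100
= 79.1%

79.1%


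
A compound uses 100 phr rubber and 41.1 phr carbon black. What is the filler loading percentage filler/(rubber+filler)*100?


Filler % = filler / (rubber + filler) * 100
= 41.1 / (100 + 41.1) * 100
= 41.1 / 141.1 * 100
= 29.13%

29.13%


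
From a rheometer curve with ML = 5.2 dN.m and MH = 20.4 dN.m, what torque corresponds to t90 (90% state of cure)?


M90 = ML + 0.9 * (MH - ML)
M90 = 5.2 + 0.9 * (20.4 - 5.2)
M90 = 5.2 + 0.9 * 15.2
M90 = 18.88 dN.m

18.88 dN.m


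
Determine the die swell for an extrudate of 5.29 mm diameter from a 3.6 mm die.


Die swell ratio = D_extrudate / D_die
= 5.29 / 3.6
= 1.469

Die swell = 1.469


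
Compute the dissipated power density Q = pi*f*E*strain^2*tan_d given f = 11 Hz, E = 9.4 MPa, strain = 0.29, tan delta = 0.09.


Q = pi * f * E * strain^2 * tan_d
= pi * 11 * 9.4 * 0.29^2 * 0.09
= pi * 11 * 9.4 * 0.0841 * 0.09
= 2.4587

Q = 2.4587


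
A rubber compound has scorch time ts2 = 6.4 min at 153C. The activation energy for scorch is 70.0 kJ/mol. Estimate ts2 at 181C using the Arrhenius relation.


Convert temperatures: T1 = 153 + 273.15 = 426.15 K, T2 = 181 + 273.15 = 454.15 K
ts2_new = 6.4 * exp(70000 / 8.314 * (1/454.15 - 1/426.15))
1/T2 - 1/T1 = -1.4468e-04
ts2_new = 1.89 min

1.89 min


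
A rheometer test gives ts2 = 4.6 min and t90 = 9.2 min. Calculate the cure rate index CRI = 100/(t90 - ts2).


CRI = 100 / (t90 - ts2)
= 100 / (9.2 - 4.6)
= 100 / 4.6
= 21.74 min^-1

21.74 min^-1


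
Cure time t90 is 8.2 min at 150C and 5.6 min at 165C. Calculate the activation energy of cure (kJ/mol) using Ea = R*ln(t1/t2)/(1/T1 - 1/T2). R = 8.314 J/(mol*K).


T1 = 423.15 K, T2 = 438.15 K
1/T1 - 1/T2 = 8.0905e-05
ln(t1/t2) = ln(8.2/5.6) = 0.3814
Ea = 8.314 * 0.3814 / 8.0905e-05 = 39190.3973 J/mol
Ea = 39.19 kJ/mol

39.19 kJ/mol


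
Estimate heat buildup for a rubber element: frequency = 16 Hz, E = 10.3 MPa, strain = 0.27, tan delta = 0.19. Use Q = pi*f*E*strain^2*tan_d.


Q = pi * f * E * strain^2 * tan_d
= pi * 16 * 10.3 * 0.27^2 * 0.19
= pi * 16 * 10.3 * 0.0729 * 0.19
= 7.1711

Q = 7.1711


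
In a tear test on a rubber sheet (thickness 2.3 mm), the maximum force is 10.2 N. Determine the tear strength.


Tear strength = force / thickness
= 10.2 / 2.3
= 4.43 N/mm

4.43 N/mm


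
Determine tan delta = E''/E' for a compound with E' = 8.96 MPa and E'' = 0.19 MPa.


tan delta = E'' / E'
= 0.19 / 8.96
= 0.0212

tan delta = 0.0212


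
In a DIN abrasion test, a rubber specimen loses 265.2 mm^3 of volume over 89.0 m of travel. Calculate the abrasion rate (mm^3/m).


Rate = volume_loss / distance
= 265.2 / 89.0
= 2.98 mm^3/m

2.98 mm^3/m


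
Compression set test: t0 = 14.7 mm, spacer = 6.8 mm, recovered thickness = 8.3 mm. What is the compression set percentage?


CS = (t0 - recovered) / (t0 - ts) * 100
= (14.7 - 8.3) / (14.7 - 6.8) * 100
= 6.4 / 7.9 * 100
= 81.0%

81.0%


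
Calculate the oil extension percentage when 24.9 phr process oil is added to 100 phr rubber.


Oil % = oil / (100 + oil) * 100
= 24.9 / (100 + 24.9) * 100
= 24.9 / 124.9 * 100
= 19.94%

19.94%


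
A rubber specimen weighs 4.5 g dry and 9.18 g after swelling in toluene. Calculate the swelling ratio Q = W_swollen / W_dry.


Q = W_swollen / W_dry
Q = 9.18 / 4.5
Q = 2.04

Q = 2.04


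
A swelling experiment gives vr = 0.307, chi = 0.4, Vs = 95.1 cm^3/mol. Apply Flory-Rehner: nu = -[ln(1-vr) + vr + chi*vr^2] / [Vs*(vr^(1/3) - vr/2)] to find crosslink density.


ln(1 - vr) = ln(1 - 0.307) = -0.3667
Numerator = -((-0.3667) + 0.307 + 0.4 * 0.307^2) = 0.0220
Denominator = 95.1 * (0.307^(1/3) - 0.307/2) = 49.5566
nu = 0.0220 / 49.5566 = 4.4446e-04 mol/cm^3

4.4446e-04 mol/cm^3


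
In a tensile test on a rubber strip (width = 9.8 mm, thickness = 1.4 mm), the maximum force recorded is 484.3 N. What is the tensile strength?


Area = width * thickness = 9.8 * 1.4 = 13.72 mm^2
TS = force / area = 484.3 / 13.72 = 35.3 MPa

35.3 MPa


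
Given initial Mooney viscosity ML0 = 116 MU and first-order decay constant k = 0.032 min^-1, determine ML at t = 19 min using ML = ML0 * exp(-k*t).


ML = ML0 * exp(-k * t)
ML = 116 * exp(-0.032 * 19)
ML = 116 * 0.5444
ML = 63.15 MU

63.15 MU


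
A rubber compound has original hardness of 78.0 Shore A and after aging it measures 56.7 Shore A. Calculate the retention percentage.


Retention = aged / original * 100
= 56.7 / 78.0 * 100
= 72.7%

72.7%


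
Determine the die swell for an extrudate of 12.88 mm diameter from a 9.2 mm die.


Die swell ratio = D_extrudate / D_die
= 12.88 / 9.2
= 1.4

Die swell = 1.4


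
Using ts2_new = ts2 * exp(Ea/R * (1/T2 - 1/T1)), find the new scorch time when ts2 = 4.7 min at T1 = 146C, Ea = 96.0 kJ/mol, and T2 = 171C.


Convert temperatures: T1 = 146 + 273.15 = 419.15 K, T2 = 171 + 273.15 = 444.15 K
ts2_new = 4.7 * exp(96000 / 8.314 * (1/444.15 - 1/419.15))
1/T2 - 1/T1 = -1.3429e-04
ts2_new = 1.0 min

1.0 min


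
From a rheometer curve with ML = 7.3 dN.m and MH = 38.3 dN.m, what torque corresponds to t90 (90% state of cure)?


M90 = ML + 0.9 * (MH - ML)
M90 = 7.3 + 0.9 * (38.3 - 7.3)
M90 = 7.3 + 0.9 * 31.0
M90 = 35.2 dN.m

35.2 dN.m


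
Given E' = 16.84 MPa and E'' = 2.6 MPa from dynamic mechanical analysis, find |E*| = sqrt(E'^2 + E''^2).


|E*| = sqrt(E'^2 + E''^2)
= sqrt(16.84^2 + 2.6^2)
= sqrt(283.5856 + 6.7600)
= 17.04 MPa

17.04 MPa


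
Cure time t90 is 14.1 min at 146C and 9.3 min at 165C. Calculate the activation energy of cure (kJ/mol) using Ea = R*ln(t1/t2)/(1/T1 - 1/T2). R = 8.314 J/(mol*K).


T1 = 419.15 K, T2 = 438.15 K
1/T1 - 1/T2 = 1.0346e-04
ln(t1/t2) = ln(14.1/9.3) = 0.4162
Ea = 8.314 * 0.4162 / 1.0346e-04 = 33443.3254 J/mol
Ea = 33.44 kJ/mol

33.44 kJ/mol


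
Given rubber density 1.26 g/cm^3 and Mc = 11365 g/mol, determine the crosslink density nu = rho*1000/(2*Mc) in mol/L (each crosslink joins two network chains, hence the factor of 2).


nu = rho * 1000 / (2 * Mc)
nu = 1.26 * 1000 / (2 * 11365)
nu = 1260.0 / 22730
nu = 0.0554 mol/L

0.0554 mol/L


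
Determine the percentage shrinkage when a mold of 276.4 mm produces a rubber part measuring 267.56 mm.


Shrinkage = (mold - part) / mold * 100
= (276.4 - 267.56) / 276.4 * 100
= 8.84 / 276.4 * 100
= 3.2%

3.2%


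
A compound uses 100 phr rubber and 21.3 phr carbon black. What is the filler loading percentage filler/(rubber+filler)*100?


Filler % = filler / (rubber + filler) * 100
= 21.3 / (100 + 21.3) * 100
= 21.3 / 121.3 * 100
= 17.56%

17.56%


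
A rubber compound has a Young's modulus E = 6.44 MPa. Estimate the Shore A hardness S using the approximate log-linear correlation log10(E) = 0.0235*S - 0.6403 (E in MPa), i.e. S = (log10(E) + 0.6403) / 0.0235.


log10(E) = 0.0235*S - 0.6403  =>  S = (log10(E) + 0.6403) / 0.0235
log10(6.44) = 0.808886
S = (0.808886 + 0.6403) / 0.0235 = 1.449186 / 0.0235
S = 61.7

Shore A = 61.7


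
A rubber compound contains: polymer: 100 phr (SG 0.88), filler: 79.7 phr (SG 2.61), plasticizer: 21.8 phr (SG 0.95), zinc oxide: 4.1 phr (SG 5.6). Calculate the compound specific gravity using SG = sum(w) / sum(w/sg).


Sum of weights = 205.6
Volume contributions:
  polymer: 100/0.88 = 113.6364
  filler: 79.7/2.61 = 30.5364
  plasticizer: 21.8/0.95 = 22.9474
  zinc oxide: 4.1/5.6 = 0.7321
Sum of volumes = 167.8523
SG = 205.6 / 167.8523 = 1.225

SG = 1.225


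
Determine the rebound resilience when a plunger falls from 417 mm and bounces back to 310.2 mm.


Resilience = h_rebound / h_drop * 100
= 310.2 / 417 * 100
= 74.4%

74.4%


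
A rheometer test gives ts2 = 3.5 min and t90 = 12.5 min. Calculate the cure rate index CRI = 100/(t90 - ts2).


CRI = 100 / (t90 - ts2)
= 100 / (12.5 - 3.5)
= 100 / 9.0
= 11.11 min^-1

11.11 min^-1


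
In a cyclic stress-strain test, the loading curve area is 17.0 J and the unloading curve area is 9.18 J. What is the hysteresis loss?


Hysteresis loss = loading - unloading
= 17.0 - 9.18
= 7.82 J

7.82 J


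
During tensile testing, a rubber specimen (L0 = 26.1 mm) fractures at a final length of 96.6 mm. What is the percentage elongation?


Elongation = (Lf - L0) / L0 * 100
= (96.6 - 26.1) / 26.1 * 100
= 70.5 / 26.1 * 100
= 270.1%

270.1%


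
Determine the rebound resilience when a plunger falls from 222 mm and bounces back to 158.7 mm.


Resilience = h_rebound / h_drop * 100
= 158.7 / 222 * 100
= 71.5%

71.5%


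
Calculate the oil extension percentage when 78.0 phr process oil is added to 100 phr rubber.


Oil % = oil / (100 + oil) * 100
= 78.0 / (100 + 78.0) * 100
= 78.0 / 178.0 * 100
= 43.82%

43.82%


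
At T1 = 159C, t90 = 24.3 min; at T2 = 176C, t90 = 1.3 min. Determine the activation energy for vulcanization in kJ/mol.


T1 = 432.15 K, T2 = 449.15 K
1/T1 - 1/T2 = 8.7584e-05
ln(t1/t2) = ln(24.3/1.3) = 2.9281
Ea = 8.314 * 2.9281 / 8.7584e-05 = 277955.1450 J/mol
Ea = 277.96 kJ/mol

277.96 kJ/mol


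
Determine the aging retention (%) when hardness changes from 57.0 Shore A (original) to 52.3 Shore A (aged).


Retention = aged / original * 100
= 52.3 / 57.0 * 100
= 91.8%

91.8%


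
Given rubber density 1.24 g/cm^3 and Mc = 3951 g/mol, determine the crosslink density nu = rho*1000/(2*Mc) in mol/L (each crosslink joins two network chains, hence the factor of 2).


nu = rho * 1000 / (2 * Mc)
nu = 1.24 * 1000 / (2 * 3951)
nu = 1240.0 / 7902
nu = 0.1569 mol/L

0.1569 mol/L


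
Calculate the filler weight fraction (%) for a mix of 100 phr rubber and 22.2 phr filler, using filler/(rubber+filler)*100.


Filler % = filler / (rubber + filler) * 100
= 22.2 / (100 + 22.2) * 100
= 22.2 / 122.2 * 100
= 18.17%

18.17%


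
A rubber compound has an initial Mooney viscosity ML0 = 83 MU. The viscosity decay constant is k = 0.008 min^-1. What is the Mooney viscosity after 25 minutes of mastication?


ML = ML0 * exp(-k * t)
ML = 83 * exp(-0.008 * 25)
ML = 83 * 0.8187
ML = 67.95 MU

67.95 MU


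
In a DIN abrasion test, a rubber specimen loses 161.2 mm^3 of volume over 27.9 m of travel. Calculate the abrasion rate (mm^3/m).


Rate = volume_loss / distance
= 161.2 / 27.9
= 5.778 mm^3/m

5.778 mm^3/m


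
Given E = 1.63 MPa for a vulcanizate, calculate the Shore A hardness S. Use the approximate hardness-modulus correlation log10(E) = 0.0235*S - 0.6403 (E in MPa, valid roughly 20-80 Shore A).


log10(E) = 0.0235*S - 0.6403  =>  S = (log10(E) + 0.6403) / 0.0235
log10(1.63) = 0.212188
S = (0.212188 + 0.6403) / 0.0235 = 0.852488 / 0.0235
S = 36.3

Shore A = 36.3


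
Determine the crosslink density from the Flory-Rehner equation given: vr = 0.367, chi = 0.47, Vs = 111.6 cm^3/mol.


ln(1 - vr) = ln(1 - 0.367) = -0.4573
Numerator = -((-0.4573) + 0.367 + 0.47 * 0.367^2) = 0.0270
Denominator = 111.6 * (0.367^(1/3) - 0.367/2) = 59.4225
nu = 0.0270 / 59.4225 = 4.5405e-04 mol/cm^3

4.5405e-04 mol/cm^3


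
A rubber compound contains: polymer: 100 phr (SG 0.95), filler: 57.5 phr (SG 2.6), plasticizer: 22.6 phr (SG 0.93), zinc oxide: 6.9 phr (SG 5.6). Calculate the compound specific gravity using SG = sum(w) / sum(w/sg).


Sum of weights = 187.0
Volume contributions:
  polymer: 100/0.95 = 105.2632
  filler: 57.5/2.6 = 22.1154
  plasticizer: 22.6/0.93 = 24.3011
  zinc oxide: 6.9/5.6 = 1.2321
Sum of volumes = 152.9118
SG = 187.0 / 152.9118 = 1.223

SG = 1.223


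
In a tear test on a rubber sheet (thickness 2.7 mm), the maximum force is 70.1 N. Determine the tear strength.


Tear strength = force / thickness
= 70.1 / 2.7
= 25.96 N/mm

25.96 N/mm


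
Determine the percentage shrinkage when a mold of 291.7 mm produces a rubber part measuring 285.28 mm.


Shrinkage = (mold - part) / mold * 100
= (291.7 - 285.28) / 291.7 * 100
= 6.42 / 291.7 * 100
= 2.2%

2.2%


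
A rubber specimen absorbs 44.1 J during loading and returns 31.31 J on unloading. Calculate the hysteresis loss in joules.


Hysteresis loss = loading - unloading
= 44.1 - 31.31
= 12.79 J

12.79 J


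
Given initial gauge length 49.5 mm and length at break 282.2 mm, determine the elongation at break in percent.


Elongation = (Lf - L0) / L0 * 100
= (282.2 - 49.5) / 49.5 * 100
= 232.7 / 49.5 * 100
= 470.1%

470.1%


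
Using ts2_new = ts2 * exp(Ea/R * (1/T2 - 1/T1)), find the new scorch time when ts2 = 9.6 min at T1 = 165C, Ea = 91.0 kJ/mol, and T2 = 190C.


Convert temperatures: T1 = 165 + 273.15 = 438.15 K, T2 = 190 + 273.15 = 463.15 K
ts2_new = 9.6 * exp(91000 / 8.314 * (1/463.15 - 1/438.15))
1/T2 - 1/T1 = -1.2320e-04
ts2_new = 2.49 min

2.49 min


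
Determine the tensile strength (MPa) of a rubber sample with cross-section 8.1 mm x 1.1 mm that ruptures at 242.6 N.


Area = width * thickness = 8.1 * 1.1 = 8.91 mm^2
TS = force / area = 242.6 / 8.91 = 27.23 MPa

27.23 MPa


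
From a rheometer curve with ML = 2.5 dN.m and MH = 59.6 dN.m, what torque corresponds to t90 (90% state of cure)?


M90 = ML + 0.9 * (MH - ML)
M90 = 2.5 + 0.9 * (59.6 - 2.5)
M90 = 2.5 + 0.9 * 57.1
M90 = 53.89 dN.m

53.89 dN.m


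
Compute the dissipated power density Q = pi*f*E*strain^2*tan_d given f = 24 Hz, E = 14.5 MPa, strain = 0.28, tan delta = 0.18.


Q = pi * f * E * strain^2 * tan_d
= pi * 24 * 14.5 * 0.28^2 * 0.18
= pi * 24 * 14.5 * 0.0784 * 0.18
= 15.4283

Q = 15.4283


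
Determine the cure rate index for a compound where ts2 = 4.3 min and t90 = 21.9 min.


CRI = 100 / (t90 - ts2)
= 100 / (21.9 - 4.3)
= 100 / 17.6
= 5.68 min^-1

5.68 min^-1


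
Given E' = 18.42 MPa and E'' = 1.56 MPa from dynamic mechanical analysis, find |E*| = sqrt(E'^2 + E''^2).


|E*| = sqrt(E'^2 + E''^2)
= sqrt(18.42^2 + 1.56^2)
= sqrt(339.2964 + 2.4336)
= 18.486 MPa

18.486 MPa


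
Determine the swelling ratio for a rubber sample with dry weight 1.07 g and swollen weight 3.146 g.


Q = W_swollen / W_dry
Q = 3.146 / 1.07
Q = 2.94

Q = 2.94


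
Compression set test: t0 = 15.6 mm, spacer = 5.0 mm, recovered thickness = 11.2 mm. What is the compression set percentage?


CS = (t0 - recovered) / (t0 - ts) * 100
= (15.6 - 11.2) / (15.6 - 5.0) * 100
= 4.4 / 10.6 * 100
= 41.5%

41.5%


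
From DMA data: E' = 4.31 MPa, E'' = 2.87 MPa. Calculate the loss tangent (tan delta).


tan delta = E'' / E'
= 2.87 / 4.31
= 0.6659

tan delta = 0.6659


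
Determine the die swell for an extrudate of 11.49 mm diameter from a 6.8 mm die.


Die swell ratio = D_extrudate / D_die
= 11.49 / 6.8
= 1.69

Die swell = 1.69


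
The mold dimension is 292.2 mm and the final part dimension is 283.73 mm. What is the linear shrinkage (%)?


Shrinkage = (mold - part) / mold * 100
= (292.2 - 283.73) / 292.2 * 100
= 8.47 / 292.2 * 100
= 2.9%

2.9%


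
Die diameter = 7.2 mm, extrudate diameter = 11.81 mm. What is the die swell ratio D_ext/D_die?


Die swell ratio = D_extrudate / D_die
= 11.81 / 7.2
= 1.64

Die swell = 1.64


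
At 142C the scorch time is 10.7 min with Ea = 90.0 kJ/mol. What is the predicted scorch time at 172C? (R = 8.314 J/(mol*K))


Convert temperatures: T1 = 142 + 273.15 = 415.15 K, T2 = 172 + 273.15 = 445.15 K
ts2_new = 10.7 * exp(90000 / 8.314 * (1/445.15 - 1/415.15))
1/T2 - 1/T1 = -1.6233e-04
ts2_new = 1.85 min

1.85 min


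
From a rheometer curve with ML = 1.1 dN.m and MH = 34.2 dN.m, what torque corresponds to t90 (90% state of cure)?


M90 = ML + 0.9 * (MH - ML)
M90 = 1.1 + 0.9 * (34.2 - 1.1)
M90 = 1.1 + 0.9 * 33.1
M90 = 30.89 dN.m

30.89 dN.m


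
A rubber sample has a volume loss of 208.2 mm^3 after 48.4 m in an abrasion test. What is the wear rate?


Rate = volume_loss / distance
= 208.2 / 48.4
= 4.302 mm^3/m

4.302 mm^3/m


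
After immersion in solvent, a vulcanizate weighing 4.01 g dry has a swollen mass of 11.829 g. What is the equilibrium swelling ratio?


Q = W_swollen / W_dry
Q = 11.829 / 4.01
Q = 2.95

Q = 2.95


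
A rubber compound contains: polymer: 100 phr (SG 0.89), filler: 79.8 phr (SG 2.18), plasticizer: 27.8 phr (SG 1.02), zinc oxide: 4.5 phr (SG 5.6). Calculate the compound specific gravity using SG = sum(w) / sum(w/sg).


Sum of weights = 212.1
Volume contributions:
  polymer: 100/0.89 = 112.3596
  filler: 79.8/2.18 = 36.6055
  plasticizer: 27.8/1.02 = 27.2549
  zinc oxide: 4.5/5.6 = 0.8036
Sum of volumes = 177.0235
SG = 212.1 / 177.0235 = 1.198

SG = 1.198


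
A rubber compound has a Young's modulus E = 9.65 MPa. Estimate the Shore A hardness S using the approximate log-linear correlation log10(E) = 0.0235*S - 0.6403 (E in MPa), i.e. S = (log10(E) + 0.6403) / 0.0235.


log10(E) = 0.0235*S - 0.6403  =>  S = (log10(E) + 0.6403) / 0.0235
log10(9.65) = 0.984527
S = (0.984527 + 0.6403) / 0.0235 = 1.624827 / 0.0235
S = 69.1

Shore A = 69.1


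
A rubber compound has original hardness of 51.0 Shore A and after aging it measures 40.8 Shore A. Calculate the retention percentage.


Retention = aged / original * 100
= 40.8 / 51.0 * 100
= 80.0%

80.0%


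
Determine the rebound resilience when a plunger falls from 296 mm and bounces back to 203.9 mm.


Resilience = h_rebound / h_drop * 100
= 203.9 / 296 * 100
= 68.9%

68.9%


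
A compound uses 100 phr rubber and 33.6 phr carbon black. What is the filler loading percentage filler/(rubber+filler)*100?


Filler % = filler / (rubber + filler) * 100
= 33.6 / (100 + 33.6) * 100
= 33.6 / 133.6 * 100
= 25.15%

25.15%


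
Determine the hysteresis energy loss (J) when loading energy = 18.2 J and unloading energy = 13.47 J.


Hysteresis loss = loading - unloading
= 18.2 - 13.47
= 4.73 J

4.73 J


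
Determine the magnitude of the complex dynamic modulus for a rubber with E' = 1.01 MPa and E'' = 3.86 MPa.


|E*| = sqrt(E'^2 + E''^2)
= sqrt(1.01^2 + 3.86^2)
= sqrt(1.0201 + 14.8996)
= 3.99 MPa

3.99 MPa


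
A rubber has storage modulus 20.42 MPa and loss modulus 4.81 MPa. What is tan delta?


tan delta = E'' / E'
= 4.81 / 20.42
= 0.2356

tan delta = 0.2356


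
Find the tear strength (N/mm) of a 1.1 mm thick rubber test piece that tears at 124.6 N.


Tear strength = force / thickness
= 124.6 / 1.1
= 113.27 N/mm

113.27 N/mm


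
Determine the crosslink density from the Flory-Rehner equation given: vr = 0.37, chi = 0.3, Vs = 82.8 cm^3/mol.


ln(1 - vr) = ln(1 - 0.37) = -0.4620
Numerator = -((-0.4620) + 0.37 + 0.3 * 0.37^2) = 0.0510
Denominator = 82.8 * (0.37^(1/3) - 0.37/2) = 44.1246
nu = 0.0510 / 44.1246 = 0.0012 mol/cm^3

0.0012 mol/cm^3


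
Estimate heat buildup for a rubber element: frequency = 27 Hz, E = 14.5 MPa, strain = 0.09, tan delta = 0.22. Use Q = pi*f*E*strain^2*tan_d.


Q = pi * f * E * strain^2 * tan_d
= pi * 27 * 14.5 * 0.09^2 * 0.22
= pi * 27 * 14.5 * 0.0081 * 0.22
= 2.1917

Q = 2.1917


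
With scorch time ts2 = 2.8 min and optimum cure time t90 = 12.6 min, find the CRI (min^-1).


CRI = 100 / (t90 - ts2)
= 100 / (12.6 - 2.8)
= 100 / 9.8
= 10.2 min^-1

10.2 min^-1


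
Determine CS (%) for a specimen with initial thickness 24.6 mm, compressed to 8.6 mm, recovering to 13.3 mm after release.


CS = (t0 - recovered) / (t0 - ts) * 100
= (24.6 - 13.3) / (24.6 - 8.6) * 100
= 11.3 / 16.0 * 100
= 70.6%

70.6%


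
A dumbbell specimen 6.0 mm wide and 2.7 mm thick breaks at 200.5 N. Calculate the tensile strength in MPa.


Area = width * thickness = 6.0 * 2.7 = 16.2 mm^2
TS = force / area = 200.5 / 16.2 = 12.38 MPa

12.38 MPa


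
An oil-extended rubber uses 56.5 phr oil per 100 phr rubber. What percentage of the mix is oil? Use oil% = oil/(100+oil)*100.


Oil % = oil / (100 + oil) * 100
= 56.5 / (100 + 56.5) * 100
= 56.5 / 156.5 * 100
= 36.1%

36.1%


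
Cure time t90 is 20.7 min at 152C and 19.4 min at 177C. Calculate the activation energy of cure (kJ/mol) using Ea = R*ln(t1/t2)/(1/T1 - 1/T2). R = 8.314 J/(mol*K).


T1 = 425.15 K, T2 = 450.15 K
1/T1 - 1/T2 = 1.3063e-04
ln(t1/t2) = ln(20.7/19.4) = 0.0649
Ea = 8.314 * 0.0649 / 1.3063e-04 = 4128.1041 J/mol
Ea = 4.13 kJ/mol

4.13 kJ/mol


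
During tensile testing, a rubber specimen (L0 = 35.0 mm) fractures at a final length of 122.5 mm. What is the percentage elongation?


Elongation = (Lf - L0) / L0 * 100
= (122.5 - 35.0) / 35.0 * 100
= 87.5 / 35.0 * 100
= 250.0%

250.0%


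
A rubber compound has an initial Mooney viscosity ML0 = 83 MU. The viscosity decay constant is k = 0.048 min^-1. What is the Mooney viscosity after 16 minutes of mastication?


ML = ML0 * exp(-k * t)
ML = 83 * exp(-0.048 * 16)
ML = 83 * 0.4639
ML = 38.51 MU

38.51 MU


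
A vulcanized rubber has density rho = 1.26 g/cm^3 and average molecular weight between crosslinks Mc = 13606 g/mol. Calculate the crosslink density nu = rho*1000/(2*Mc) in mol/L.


nu = rho * 1000 / (2 * Mc)
nu = 1.26 * 1000 / (2 * 13606)
nu = 1260.0 / 27212
nu = 0.0463 mol/L

0.0463 mol/L


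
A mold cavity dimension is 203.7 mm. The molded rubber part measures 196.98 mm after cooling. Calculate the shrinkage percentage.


Shrinkage = (mold - part) / mold * 100
= (203.7 - 196.98) / 203.7 * 100
= 6.72 / 203.7 * 100
= 3.3%

3.3%


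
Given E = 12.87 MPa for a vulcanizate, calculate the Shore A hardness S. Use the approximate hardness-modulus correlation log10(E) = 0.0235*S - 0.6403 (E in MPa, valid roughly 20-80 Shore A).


log10(E) = 0.0235*S - 0.6403  =>  S = (log10(E) + 0.6403) / 0.0235
log10(12.87) = 1.109579
S = (1.109579 + 0.6403) / 0.0235 = 1.749879 / 0.0235
S = 74.5

Shore A = 74.5


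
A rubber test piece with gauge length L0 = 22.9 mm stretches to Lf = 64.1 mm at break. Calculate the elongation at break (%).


Elongation = (Lf - L0) / L0 * 100
= (64.1 - 22.9) / 22.9 * 100
= 41.2 / 22.9 * 100
= 179.9%

179.9%


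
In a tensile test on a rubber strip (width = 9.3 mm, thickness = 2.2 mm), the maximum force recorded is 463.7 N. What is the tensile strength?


Area = width * thickness = 9.3 * 2.2 = 20.46 mm^2
TS = force / area = 463.7 / 20.46 = 22.66 MPa

22.66 MPa


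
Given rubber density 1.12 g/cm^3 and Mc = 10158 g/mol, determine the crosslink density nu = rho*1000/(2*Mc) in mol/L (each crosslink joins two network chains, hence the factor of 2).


nu = rho * 1000 / (2 * Mc)
nu = 1.12 * 1000 / (2 * 10158)
nu = 1120.0 / 20316
nu = 0.0551 mol/L

0.0551 mol/L


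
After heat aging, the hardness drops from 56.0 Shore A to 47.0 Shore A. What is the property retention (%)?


Retention = aged / original * 100
= 47.0 / 56.0 * 100
= 83.9%

83.9%


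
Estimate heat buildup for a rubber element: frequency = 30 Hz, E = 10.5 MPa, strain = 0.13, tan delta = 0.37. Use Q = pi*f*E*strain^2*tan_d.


Q = pi * f * E * strain^2 * tan_d
= pi * 30 * 10.5 * 0.13^2 * 0.37
= pi * 30 * 10.5 * 0.0169 * 0.37
= 6.1880

Q = 6.1880


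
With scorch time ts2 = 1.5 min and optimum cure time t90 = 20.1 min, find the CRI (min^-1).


CRI = 100 / (t90 - ts2)
= 100 / (20.1 - 1.5)
= 100 / 18.6
= 5.38 min^-1

5.38 min^-1


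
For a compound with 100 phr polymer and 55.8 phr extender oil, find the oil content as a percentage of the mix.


Oil % = oil / (100 + oil) * 100
= 55.8 / (100 + 55.8) * 100
= 55.8 / 155.8 * 100
= 35.82%

35.82%


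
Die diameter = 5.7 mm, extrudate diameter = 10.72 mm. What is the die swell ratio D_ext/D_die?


Die swell ratio = D_extrudate / D_die
= 10.72 / 5.7
= 1.881

Die swell = 1.881


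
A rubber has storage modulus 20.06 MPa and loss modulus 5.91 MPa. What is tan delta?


tan delta = E'' / E'
= 5.91 / 20.06
= 0.2946

tan delta = 0.2946


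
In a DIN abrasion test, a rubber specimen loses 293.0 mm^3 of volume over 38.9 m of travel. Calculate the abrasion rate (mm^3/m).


Rate = volume_loss / distance
= 293.0 / 38.9
= 7.532 mm^3/m

7.532 mm^3/m


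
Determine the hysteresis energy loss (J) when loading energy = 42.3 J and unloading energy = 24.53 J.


Hysteresis loss = loading - unloading
= 42.3 - 24.53
= 17.77 J

17.77 J


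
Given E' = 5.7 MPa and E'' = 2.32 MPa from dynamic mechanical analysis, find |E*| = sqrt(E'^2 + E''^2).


|E*| = sqrt(E'^2 + E''^2)
= sqrt(5.7^2 + 2.32^2)
= sqrt(32.4900 + 5.3824)
= 6.154 MPa

6.154 MPa


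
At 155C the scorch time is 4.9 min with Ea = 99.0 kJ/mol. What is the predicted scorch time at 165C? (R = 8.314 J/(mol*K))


Convert temperatures: T1 = 155 + 273.15 = 428.15 K, T2 = 165 + 273.15 = 438.15 K
ts2_new = 4.9 * exp(99000 / 8.314 * (1/438.15 - 1/428.15))
1/T2 - 1/T1 = -5.3307e-05
ts2_new = 2.6 min

2.6 min


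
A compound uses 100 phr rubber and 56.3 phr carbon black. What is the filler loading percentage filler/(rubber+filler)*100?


Filler % = filler / (rubber + filler) * 100
= 56.3 / (100 + 56.3) * 100
= 56.3 / 156.3 * 100
= 36.02%

36.02%


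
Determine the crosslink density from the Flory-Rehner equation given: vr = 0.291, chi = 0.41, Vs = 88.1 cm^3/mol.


ln(1 - vr) = ln(1 - 0.291) = -0.3439
Numerator = -((-0.3439) + 0.291 + 0.41 * 0.291^2) = 0.0182
Denominator = 88.1 * (0.291^(1/3) - 0.291/2) = 45.5627
nu = 0.0182 / 45.5627 = 3.9902e-04 mol/cm^3

3.9902e-04 mol/cm^3


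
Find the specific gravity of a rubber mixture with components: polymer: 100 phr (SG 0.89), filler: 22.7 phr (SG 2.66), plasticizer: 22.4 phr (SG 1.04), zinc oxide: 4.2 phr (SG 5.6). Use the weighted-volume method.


Sum of weights = 149.3
Volume contributions:
  polymer: 100/0.89 = 112.3596
  filler: 22.7/2.66 = 8.5338
  plasticizer: 22.4/1.04 = 21.5385
  zinc oxide: 4.2/5.6 = 0.7500
Sum of volumes = 143.1818
SG = 149.3 / 143.1818 = 1.043

SG = 1.043


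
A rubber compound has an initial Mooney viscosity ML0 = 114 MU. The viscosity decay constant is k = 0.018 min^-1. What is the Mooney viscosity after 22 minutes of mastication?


ML = ML0 * exp(-k * t)
ML = 114 * exp(-0.018 * 22)
ML = 114 * 0.6730
ML = 76.72 MU

76.72 MU


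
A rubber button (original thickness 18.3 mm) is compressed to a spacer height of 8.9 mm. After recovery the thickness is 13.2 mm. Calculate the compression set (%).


CS = (t0 - recovered) / (t0 - ts) * 100
= (18.3 - 13.2) / (18.3 - 8.9) * 100
= 5.1 / 9.4 * 100
= 54.3%

54.3%


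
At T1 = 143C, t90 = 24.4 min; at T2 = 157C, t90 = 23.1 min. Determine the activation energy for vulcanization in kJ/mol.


T1 = 416.15 K, T2 = 430.15 K
1/T1 - 1/T2 = 7.8209e-05
ln(t1/t2) = ln(24.4/23.1) = 0.0548
Ea = 8.314 * 0.0548 / 7.8209e-05 = 5820.2283 J/mol
Ea = 5.82 kJ/mol

5.82 kJ/mol


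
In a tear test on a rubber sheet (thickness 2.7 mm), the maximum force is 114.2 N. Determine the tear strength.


Tear strength = force / thickness
= 114.2 / 2.7
= 42.3 N/mm

42.3 N/mm


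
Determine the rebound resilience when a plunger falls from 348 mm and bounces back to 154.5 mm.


Resilience = h_rebound / h_drop * 100
= 154.5 / 348 * 100
= 44.4%

44.4%


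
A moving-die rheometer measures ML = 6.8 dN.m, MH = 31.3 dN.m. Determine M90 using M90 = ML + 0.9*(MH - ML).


M90 = ML + 0.9 * (MH - ML)
M90 = 6.8 + 0.9 * (31.3 - 6.8)
M90 = 6.8 + 0.9 * 24.5
M90 = 28.85 dN.m

28.85 dN.m


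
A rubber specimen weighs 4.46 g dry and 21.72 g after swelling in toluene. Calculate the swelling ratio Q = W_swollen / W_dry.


Q = W_swollen / W_dry
Q = 21.72 / 4.46
Q = 4.87

Q = 4.87


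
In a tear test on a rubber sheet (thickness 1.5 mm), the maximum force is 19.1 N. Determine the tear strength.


Tear strength = force / thickness
= 19.1 / 1.5
= 12.73 N/mm

12.73 N/mm


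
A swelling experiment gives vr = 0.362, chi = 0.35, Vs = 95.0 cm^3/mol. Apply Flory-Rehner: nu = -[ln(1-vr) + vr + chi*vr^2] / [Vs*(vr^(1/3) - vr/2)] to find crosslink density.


ln(1 - vr) = ln(1 - 0.362) = -0.4494
Numerator = -((-0.4494) + 0.362 + 0.35 * 0.362^2) = 0.0416
Denominator = 95.0 * (0.362^(1/3) - 0.362/2) = 50.5109
nu = 0.0416 / 50.5109 = 8.2263e-04 mol/cm^3

8.2263e-04 mol/cm^3


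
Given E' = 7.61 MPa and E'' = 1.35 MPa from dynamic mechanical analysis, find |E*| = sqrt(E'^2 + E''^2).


|E*| = sqrt(E'^2 + E''^2)
= sqrt(7.61^2 + 1.35^2)
= sqrt(57.9121 + 1.8225)
= 7.729 MPa

7.729 MPa


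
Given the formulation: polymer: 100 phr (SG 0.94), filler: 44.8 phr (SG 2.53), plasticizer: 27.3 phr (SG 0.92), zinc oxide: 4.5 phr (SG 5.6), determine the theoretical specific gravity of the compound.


Sum of weights = 176.6
Volume contributions:
  polymer: 100/0.94 = 106.3830
  filler: 44.8/2.53 = 17.7075
  plasticizer: 27.3/0.92 = 29.6739
  zinc oxide: 4.5/5.6 = 0.8036
Sum of volumes = 154.5680
SG = 176.6 / 154.5680 = 1.143

SG = 1.143


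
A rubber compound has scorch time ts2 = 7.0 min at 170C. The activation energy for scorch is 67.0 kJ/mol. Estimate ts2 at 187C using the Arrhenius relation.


Convert temperatures: T1 = 170 + 273.15 = 443.15 K, T2 = 187 + 273.15 = 460.15 K
ts2_new = 7.0 * exp(67000 / 8.314 * (1/460.15 - 1/443.15))
1/T2 - 1/T1 = -8.3368e-05
ts2_new = 3.58 min

3.58 min


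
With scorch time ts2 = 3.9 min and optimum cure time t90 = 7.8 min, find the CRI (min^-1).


CRI = 100 / (t90 - ts2)
= 100 / (7.8 - 3.9)
= 100 / 3.9
= 25.64 min^-1

25.64 min^-1


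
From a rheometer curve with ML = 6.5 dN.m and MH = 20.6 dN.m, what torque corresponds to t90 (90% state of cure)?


M90 = ML + 0.9 * (MH - ML)
M90 = 6.5 + 0.9 * (20.6 - 6.5)
M90 = 6.5 + 0.9 * 14.1
M90 = 19.19 dN.m

19.19 dN.m


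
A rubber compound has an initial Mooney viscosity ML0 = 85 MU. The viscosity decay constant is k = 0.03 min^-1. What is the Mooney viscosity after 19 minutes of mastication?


ML = ML0 * exp(-k * t)
ML = 85 * exp(-0.03 * 19)
ML = 85 * 0.5655
ML = 48.07 MU

48.07 MU


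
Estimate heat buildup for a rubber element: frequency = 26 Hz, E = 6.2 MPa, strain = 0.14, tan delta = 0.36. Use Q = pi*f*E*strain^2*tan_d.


Q = pi * f * E * strain^2 * tan_d
= pi * 26 * 6.2 * 0.14^2 * 0.36
= pi * 26 * 6.2 * 0.0196 * 0.36
= 3.5733

Q = 3.5733


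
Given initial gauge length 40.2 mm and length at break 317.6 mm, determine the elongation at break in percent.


Elongation = (Lf - L0) / L0 * 100
= (317.6 - 40.2) / 40.2 * 100
= 277.4 / 40.2 * 100
= 690.0%

690.0%


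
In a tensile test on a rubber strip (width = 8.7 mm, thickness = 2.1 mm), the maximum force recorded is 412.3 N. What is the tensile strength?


Area = width * thickness = 8.7 * 2.1 = 18.27 mm^2
TS = force / area = 412.3 / 18.27 = 22.57 MPa

22.57 MPa


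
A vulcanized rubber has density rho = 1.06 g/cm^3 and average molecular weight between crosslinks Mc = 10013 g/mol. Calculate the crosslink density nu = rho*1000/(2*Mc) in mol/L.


nu = rho * 1000 / (2 * Mc)
nu = 1.06 * 1000 / (2 * 10013)
nu = 1060.0 / 20026
nu = 0.0529 mol/L

0.0529 mol/L


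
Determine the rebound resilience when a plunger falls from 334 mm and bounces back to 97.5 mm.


Resilience = h_rebound / h_drop * 100
= 97.5 / 334 * 100
= 29.2%

29.2%


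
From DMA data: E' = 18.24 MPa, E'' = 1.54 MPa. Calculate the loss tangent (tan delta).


tan delta = E'' / E'
= 1.54 / 18.24
= 0.0844

tan delta = 0.0844
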